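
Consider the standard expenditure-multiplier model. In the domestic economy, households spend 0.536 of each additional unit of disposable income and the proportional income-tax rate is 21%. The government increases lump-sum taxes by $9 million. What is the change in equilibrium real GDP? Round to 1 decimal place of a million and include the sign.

A lump-sum tax change of +$9 million shifts disposable income by −$9 million; first-round consumption changes by −c × ΔT = −0.536 × (+$9 million) = −$4.824 million.
Expenditure multiplier = 1/(1 − c(1−t)) = 1/(1 − 0.536×0.79) = 1/0.57656 ≈ 1.734.
The tax multiplier is −c × k ≈ −0.93, so ΔY = k × (−c·ΔT) = (−$4.824 million) / 0.57656 ≈ −$8.4 million.

−$8.4 million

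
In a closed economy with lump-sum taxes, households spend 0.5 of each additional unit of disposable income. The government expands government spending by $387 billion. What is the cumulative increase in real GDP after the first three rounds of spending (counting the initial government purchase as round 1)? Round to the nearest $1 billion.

Round 1 adds ΔG = $387 billion; each later round is MPC = 0.5 times the previous.
After 3 rounds: 387 + 193.5 + 96.75 = ΔG·(1 − c^3)/(1 − c) = 387 × (1 − 0.125)/0.5 ≈ $677 billion.

$677 billion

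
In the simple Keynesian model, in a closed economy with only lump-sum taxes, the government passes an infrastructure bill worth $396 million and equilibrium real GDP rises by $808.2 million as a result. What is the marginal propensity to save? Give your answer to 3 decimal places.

0.490

Implied spending multiplier k = ΔY/ΔG = 808.2/396 ≈ 2.0409.
Since k = 1/(1 − MPC), MPC = 1 − 1/k = 1 − ΔG/ΔY = 1 − 396/808.2 ≈ 0.510.
MPS = 1 − MPC = 0.490.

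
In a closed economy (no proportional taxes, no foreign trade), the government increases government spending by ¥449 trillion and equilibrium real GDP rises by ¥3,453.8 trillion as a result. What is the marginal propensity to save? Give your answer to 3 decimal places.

0.130

Implied spending multiplier k = ΔY/ΔG = 3,453.8/449 ≈ 7.6922.
Since k = 1/(1 − MPC), MPC = 1 − 1/k = 1 − ΔG/ΔY = 1 − 449/3,453.8 ≈ 0.870.
MPS = 1 − MPC = 0.130.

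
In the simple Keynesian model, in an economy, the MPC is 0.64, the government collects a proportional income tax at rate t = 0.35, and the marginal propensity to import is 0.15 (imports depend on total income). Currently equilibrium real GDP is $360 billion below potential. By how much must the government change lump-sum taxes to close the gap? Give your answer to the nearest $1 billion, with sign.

Spending multiplier = 1/(1 − c(1−t) + m) = 1/(1 − 0.64×0.65 + 0.15) = 1/0.734 ≈ 1.362.
Tax multiplier = −c·k = −0.64/0.734 ≈ −0.872. Need ΔY = +$360 billion, so ΔT = ΔY/(−c·k) = −(+$360 billion) × 0.734 / 0.64 ≈ −$413 billion.
The government should cut lump-sum taxes by $413 billion.

−$413 billion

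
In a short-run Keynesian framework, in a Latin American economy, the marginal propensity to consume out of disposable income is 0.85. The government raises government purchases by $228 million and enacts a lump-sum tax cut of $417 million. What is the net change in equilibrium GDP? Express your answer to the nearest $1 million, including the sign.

+$3,883 million

Expenditure multiplier = 1/(1 − MPC) = 1/(1 − 0.85) = 1/0.15 ≈ 6.667.
ΔG contributes k·ΔG = (+$228 million) / 0.15 = +$1,520 million.
ΔT of −$417 million changes first-round spending by −c·ΔT = +$354.45 million, contributing k·(−c·ΔT) = (+$354.45 million) / 0.15 = +$2,363 million.
Net ΔY = k(ΔG − c·ΔT) = (+$582.45 million) / 0.15 = +$3,883 million.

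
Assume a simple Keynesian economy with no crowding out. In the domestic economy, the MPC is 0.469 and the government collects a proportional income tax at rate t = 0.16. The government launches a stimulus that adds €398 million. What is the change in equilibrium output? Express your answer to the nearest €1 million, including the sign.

Government-spending multiplier = 1/(1 − c(1−t)) = 1/(1 − 0.469×0.84) = 1/0.60604 ≈ 1.65.
ΔY = k × ΔG = (+€398 million) / 0.60604 ≈ +€657 million.

+€657 million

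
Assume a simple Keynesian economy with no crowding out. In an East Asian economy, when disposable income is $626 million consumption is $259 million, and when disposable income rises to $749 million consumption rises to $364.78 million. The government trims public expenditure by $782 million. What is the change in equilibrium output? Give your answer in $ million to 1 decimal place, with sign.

MPC = ΔC/ΔYd = (364.78 − 259)/(749 − 626) = 105.78/123 = 0.86.
Spending multiplier = 1/(1 − MPC) = 1/(1 − 0.86) = 1/0.14 ≈ 7.143.
ΔY = k × ΔG = (−$782 million) / 0.14 ≈ −$5,585.7 million.

−$5,585.7 million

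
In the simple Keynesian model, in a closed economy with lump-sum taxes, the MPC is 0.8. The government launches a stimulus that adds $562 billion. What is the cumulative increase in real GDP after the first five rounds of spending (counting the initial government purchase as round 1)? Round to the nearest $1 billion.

Round 1 adds ΔG = $562 billion; each later round is MPC = 0.8 times the previous.
After 5 rounds: 562 + 449.6 + 359.68 + 287.744 + 230.1952 = ΔG·(1 − c^5)/(1 − c) = 562 × (1 − 0.32768)/0.2 ≈ $1,889 billion.

$1,889 billion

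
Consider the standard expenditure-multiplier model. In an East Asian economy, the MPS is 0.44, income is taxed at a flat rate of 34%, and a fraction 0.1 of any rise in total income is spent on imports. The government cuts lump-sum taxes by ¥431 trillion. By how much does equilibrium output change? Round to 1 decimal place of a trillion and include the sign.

+¥330.4 trillion

MPC = 1 − MPS = 1 − 0.44 = 0.56.
A lump-sum tax change of −¥431 trillion shifts disposable income by +¥431 trillion; first-round consumption changes by −c × ΔT = −0.56 × (−¥431 trillion) = +¥241.36 trillion.
Expenditure multiplier = 1/(1 − c(1−t) + m) = 1/(1 − 0.56×0.66 + 0.1) = 1/0.7304 ≈ 1.369.
The tax multiplier is −c × k ≈ −0.767, so ΔY = k × (−c·ΔT) = (+¥241.36 trillion) / 0.7304 ≈ +¥330.4 trillion.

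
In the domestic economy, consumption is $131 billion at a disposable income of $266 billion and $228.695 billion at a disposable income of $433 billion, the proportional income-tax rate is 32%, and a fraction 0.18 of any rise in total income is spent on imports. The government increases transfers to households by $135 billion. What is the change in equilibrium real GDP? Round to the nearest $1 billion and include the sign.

+$101 billion

MPC = ΔC/ΔYd = (228.695 − 131)/(433 − 266) = 97.695/167 = 0.585.
The transfer change shifts disposable income by +$135 billion, so first-round consumption changes by c·ΔTR = 0.585 × (+$135 billion) = +$78.975 billion.
Expenditure multiplier = 1/(1 − c(1−t) + m) = 1/(1 − 0.585×0.68 + 0.18) = 1/0.7822 ≈ 1.278.
The transfer multiplier is c × k ≈ 0.748, so ΔY = k × (c·ΔTR) = (+$78.975 billion) / 0.7822 ≈ +$101 billion.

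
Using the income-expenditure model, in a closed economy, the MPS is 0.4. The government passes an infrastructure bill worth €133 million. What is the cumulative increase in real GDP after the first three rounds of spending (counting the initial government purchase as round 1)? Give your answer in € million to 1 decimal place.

MPC = 1 − MPS = 1 − 0.4 = 0.6.
Round 1 adds ΔG = €133 million; each later round is MPC = 0.6 times the previous.
After 3 rounds: 133 + 79.8 + 47.88 = ΔG·(1 − c^3)/(1 − c) = 133 × (1 − 0.216)/0.4 ≈ €260.7 million.

€260.7 million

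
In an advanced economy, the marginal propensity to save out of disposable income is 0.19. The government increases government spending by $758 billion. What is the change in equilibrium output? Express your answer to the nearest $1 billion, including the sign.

+$3,989 billion

MPC = 1 − MPS = 1 − 0.19 = 0.81.
Spending multiplier = 1/(1 − MPC) = 1/(1 − 0.81) = 1/0.19 ≈ 5.263.
ΔY = k × ΔG = (+$758 billion) / 0.19 ≈ +$3,989 billion.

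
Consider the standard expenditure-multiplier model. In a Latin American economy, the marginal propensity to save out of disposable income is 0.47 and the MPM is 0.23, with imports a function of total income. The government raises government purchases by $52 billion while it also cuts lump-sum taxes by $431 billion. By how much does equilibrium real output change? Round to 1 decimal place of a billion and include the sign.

MPC = 1 − MPS = 1 − 0.47 = 0.53.
Expenditure multiplier = 1/(1 − c + m) = 1/(1 − 0.53 + 0.23) = 1/0.7 ≈ 1.429.
ΔG contributes k·ΔG = (+$52 billion) / 0.7 ≈ +$74.3 billion.
ΔT of −$431 billion changes first-round spending by −c·ΔT = +$228.43 billion, contributing k·(−c·ΔT) = (+$228.43 billion) / 0.7 ≈ +$326.3 billion.
Net ΔY = k(ΔG − c·ΔT) = (+$280.43 billion) / 0.7 ≈ +$400.6 billion.

+$400.6 billion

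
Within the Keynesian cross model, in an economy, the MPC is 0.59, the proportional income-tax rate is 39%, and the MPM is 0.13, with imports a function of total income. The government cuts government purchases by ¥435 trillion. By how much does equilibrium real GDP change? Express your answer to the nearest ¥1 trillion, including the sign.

−¥565 trillion

Expenditure multiplier = 1/(1 − c(1−t) + m) = 1/(1 − 0.59×0.61 + 0.13) = 1/0.7701 ≈ 1.299.
ΔY = k × ΔG = (−¥435 trillion) / 0.7701 ≈ −¥565 trillion.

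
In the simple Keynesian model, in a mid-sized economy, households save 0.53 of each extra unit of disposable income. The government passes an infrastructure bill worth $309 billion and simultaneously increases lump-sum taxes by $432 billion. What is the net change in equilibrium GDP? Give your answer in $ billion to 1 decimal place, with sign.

+$199.9 billion

MPC = 1 − MPS = 1 − 0.53 = 0.47.
Expenditure multiplier = 1/(1 − MPC) = 1/(1 − 0.47) = 1/0.53 ≈ 1.887.
ΔG contributes k·ΔG = (+$309 billion) / 0.53 ≈ +$583 billion.
ΔT of +$432 billion changes first-round spending by −c·ΔT = −$203.04 billion, contributing k·(−c·ΔT) = (−$203.04 billion) / 0.53 ≈ −$383.1 billion.
Net ΔY = k(ΔG − c·ΔT) = (+$105.96 billion) / 0.53 ≈ +$199.9 billion.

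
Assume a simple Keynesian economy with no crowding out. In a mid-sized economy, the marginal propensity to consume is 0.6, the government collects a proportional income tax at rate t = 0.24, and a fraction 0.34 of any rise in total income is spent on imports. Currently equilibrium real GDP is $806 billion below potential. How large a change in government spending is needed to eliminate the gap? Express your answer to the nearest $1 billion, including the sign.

+$713 billion

Spending multiplier = 1/(1 − c(1−t) + m) = 1/(1 − 0.6×0.76 + 0.34) = 1/0.884 ≈ 1.131.
Need ΔY = +$806 billion, so ΔG = ΔY/k = (+$806 billion) × 0.884 ≈ +$713 billion.
The government should increase government spending by $713 billion.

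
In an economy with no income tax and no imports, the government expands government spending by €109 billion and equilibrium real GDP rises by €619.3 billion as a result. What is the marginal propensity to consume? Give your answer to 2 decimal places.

Implied spending multiplier k = ΔY/ΔG = 619.3/109 ≈ 5.6817.
Since k = 1/(1 − MPC), MPC = 1 − 1/k = 1 − ΔG/ΔY = 1 − 109/619.3 ≈ 0.82.

0.82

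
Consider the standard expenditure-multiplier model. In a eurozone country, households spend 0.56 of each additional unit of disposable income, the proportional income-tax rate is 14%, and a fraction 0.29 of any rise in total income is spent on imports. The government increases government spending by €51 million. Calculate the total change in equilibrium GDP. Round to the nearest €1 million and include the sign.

Government-spending multiplier = 1/(1 − c(1−t) + m) = 1/(1 − 0.56×0.86 + 0.29) = 1/0.8084 ≈ 1.237.
ΔY = k × ΔG = (+€51 million) / 0.8084 ≈ +€63 million.

+€63 million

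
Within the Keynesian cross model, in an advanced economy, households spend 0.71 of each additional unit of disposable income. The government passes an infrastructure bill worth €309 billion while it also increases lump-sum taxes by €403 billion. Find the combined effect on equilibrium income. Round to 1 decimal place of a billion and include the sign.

Expenditure multiplier = 1/(1 − MPC) = 1/(1 − 0.71) = 1/0.29 ≈ 3.448.
ΔG contributes k·ΔG = (+€309 billion) / 0.29 ≈ +€1,065.5 billion.
ΔT of +€403 billion changes first-round spending by −c·ΔT = −€286.13 billion, contributing k·(−c·ΔT) = (−€286.13 billion) / 0.29 ≈ −€986.7 billion.
Net ΔY = k(ΔG − c·ΔT) = (+€22.87 billion) / 0.29 ≈ +€78.9 billion.

+€78.9 billion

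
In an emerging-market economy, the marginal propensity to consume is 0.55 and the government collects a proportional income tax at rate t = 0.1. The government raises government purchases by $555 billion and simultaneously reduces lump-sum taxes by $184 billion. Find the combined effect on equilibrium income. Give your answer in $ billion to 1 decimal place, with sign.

+$1,299.4 billion

Expenditure multiplier = 1/(1 − c(1−t)) = 1/(1 − 0.55×0.9) = 1/0.505 ≈ 1.98.
ΔG contributes k·ΔG = (+$555 billion) / 0.505 ≈ +$1,099 billion.
ΔT of −$184 billion changes first-round spending by −c·ΔT = +$101.2 billion, contributing k·(−c·ΔT) = (+$101.2 billion) / 0.505 ≈ +$200.4 billion.
Net ΔY = k(ΔG − c·ΔT) = (+$656.2 billion) / 0.505 ≈ +$1,299.4 billion.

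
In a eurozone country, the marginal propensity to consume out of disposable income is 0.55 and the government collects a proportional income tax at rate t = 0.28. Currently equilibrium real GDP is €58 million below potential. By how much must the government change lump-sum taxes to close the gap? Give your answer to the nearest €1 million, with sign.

−€64 million

Spending multiplier = 1/(1 − c(1−t)) = 1/(1 − 0.55×0.72) = 1/0.604 ≈ 1.656.
Tax multiplier = −c·k = −0.55/0.604 ≈ −0.911. Need ΔY = +€58 million, so ΔT = ΔY/(−c·k) = −(+€58 million) × 0.604 / 0.55 ≈ −€64 million.
The government should cut lump-sum taxes by €64 million.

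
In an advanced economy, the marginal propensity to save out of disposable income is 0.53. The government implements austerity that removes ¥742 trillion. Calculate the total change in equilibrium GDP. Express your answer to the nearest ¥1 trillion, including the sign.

MPC = 1 − MPS = 1 − 0.53 = 0.47.
Expenditure multiplier = 1/(1 − MPC) = 1/(1 − 0.47) = 1/0.53 ≈ 1.887.
ΔY = k × ΔG = (−¥742 trillion) / 0.53 = −¥1,400 trillion.

−¥1,400 trillion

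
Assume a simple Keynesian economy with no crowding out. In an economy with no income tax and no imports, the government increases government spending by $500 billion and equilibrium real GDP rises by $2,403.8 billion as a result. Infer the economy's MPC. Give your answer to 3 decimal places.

0.792

Implied spending multiplier k = ΔY/ΔG = 2,403.8/500 = 4.8076.
Since k = 1/(1 − MPC), MPC = 1 − 1/k = 1 − ΔG/ΔY = 1 − 500/2,403.8 ≈ 0.792.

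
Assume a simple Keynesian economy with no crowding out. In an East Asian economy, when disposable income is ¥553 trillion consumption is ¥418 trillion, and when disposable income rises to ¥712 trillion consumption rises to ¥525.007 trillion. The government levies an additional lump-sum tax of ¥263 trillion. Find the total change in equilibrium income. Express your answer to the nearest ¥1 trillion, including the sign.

−¥541 trillion

MPC = ΔC/ΔYd = (525.007 − 418)/(712 − 553) = 107.007/159 = 0.673.
A lump-sum tax change of +¥263 trillion shifts disposable income by −¥263 trillion; first-round consumption changes by −c × ΔT = −0.673 × (+¥263 trillion) = −¥176.999 trillion.
Expenditure multiplier = 1/(1 − MPC) = 1/(1 − 0.673) = 1/0.327 ≈ 3.058.
The tax multiplier is −c × k ≈ −2.058, so ΔY = k × (−c·ΔT) = (−¥176.999 trillion) / 0.327 ≈ −¥541 trillion.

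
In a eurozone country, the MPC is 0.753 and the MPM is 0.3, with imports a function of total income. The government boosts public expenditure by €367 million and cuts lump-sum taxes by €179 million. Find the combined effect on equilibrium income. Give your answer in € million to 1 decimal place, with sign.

Expenditure multiplier = 1/(1 − c + m) = 1/(1 − 0.753 + 0.3) = 1/0.547 ≈ 1.828.
ΔG contributes k·ΔG = (+€367 million) / 0.547 ≈ +€670.9 million.
ΔT of −€179 million changes first-round spending by −c·ΔT = +€134.787 million, contributing k·(−c·ΔT) = (+€134.787 million) / 0.547 ≈ +€246.4 million.
Net ΔY = k(ΔG − c·ΔT) = (+€501.787 million) / 0.547 ≈ +€917.3 million.

+€917.3 million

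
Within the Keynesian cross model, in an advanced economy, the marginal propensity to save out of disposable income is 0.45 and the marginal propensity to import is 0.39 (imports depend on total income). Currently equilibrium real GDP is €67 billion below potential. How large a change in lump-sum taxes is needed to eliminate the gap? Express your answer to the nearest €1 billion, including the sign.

MPC = 1 − MPS = 1 − 0.45 = 0.55.
Spending multiplier = 1/(1 − c + m) = 1/(1 − 0.55 + 0.39) = 1/0.84 ≈ 1.19.
Tax multiplier = −c·k = −0.55/0.84 ≈ −0.655. Need ΔY = +€67 billion, so ΔT = ΔY/(−c·k) = −(+€67 billion) × 0.84 / 0.55 ≈ −€102 billion.
The government should cut lump-sum taxes by €102 billion.

−€102 billion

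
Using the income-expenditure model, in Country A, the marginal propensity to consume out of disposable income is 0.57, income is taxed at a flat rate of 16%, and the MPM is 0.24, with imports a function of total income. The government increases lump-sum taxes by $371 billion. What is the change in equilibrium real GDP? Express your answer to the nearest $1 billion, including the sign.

A lump-sum tax change of +$371 billion shifts disposable income by −$371 billion; first-round consumption changes by −c × ΔT = −0.57 × (+$371 billion) = −$211.47 billion.
Expenditure multiplier = 1/(1 − c(1−t) + m) = 1/(1 − 0.57×0.84 + 0.24) = 1/0.7612 ≈ 1.314.
The tax multiplier is −c × k ≈ −0.749, so ΔY = k × (−c·ΔT) = (−$211.47 billion) / 0.7612 ≈ −$278 billion.

−$278 billion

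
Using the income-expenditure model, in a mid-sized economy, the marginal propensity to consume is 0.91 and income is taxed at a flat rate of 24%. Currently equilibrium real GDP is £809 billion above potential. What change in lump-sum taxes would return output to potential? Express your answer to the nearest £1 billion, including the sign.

+£274 billion

Spending multiplier = 1/(1 − c(1−t)) = 1/(1 − 0.91×0.76) = 1/0.3084 ≈ 3.243.
Tax multiplier = −c·k = −0.91/0.3084 ≈ −2.951. Need ΔY = −£809 billion, so ΔT = ΔY/(−c·k) = −(−£809 billion) × 0.3084 / 0.91 ≈ +£274 billion.
The government should raise lump-sum taxes by £274 billion.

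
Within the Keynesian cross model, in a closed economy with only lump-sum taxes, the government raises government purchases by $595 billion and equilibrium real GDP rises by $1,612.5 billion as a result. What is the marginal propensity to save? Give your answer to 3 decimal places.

0.369

Implied spending multiplier k = ΔY/ΔG = 1,612.5/595 ≈ 2.7101.
Since k = 1/(1 − MPC), MPC = 1 − 1/k = 1 − ΔG/ΔY = 1 − 595/1,612.5 ≈ 0.631.
MPS = 1 − MPC = 0.369.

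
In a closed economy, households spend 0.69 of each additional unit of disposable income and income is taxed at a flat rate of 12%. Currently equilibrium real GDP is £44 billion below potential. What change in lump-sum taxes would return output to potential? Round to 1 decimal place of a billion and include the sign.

−£25.0 billion

Spending multiplier = 1/(1 − c(1−t)) = 1/(1 − 0.69×0.88) = 1/0.3928 ≈ 2.546.
Tax multiplier = −c·k = −0.69/0.3928 ≈ −1.757. Need ΔY = +£44 billion, so ΔT = ΔY/(−c·k) = −(+£44 billion) × 0.3928 / 0.69 ≈ −£25 billion.
The government should cut lump-sum taxes by £25 billion.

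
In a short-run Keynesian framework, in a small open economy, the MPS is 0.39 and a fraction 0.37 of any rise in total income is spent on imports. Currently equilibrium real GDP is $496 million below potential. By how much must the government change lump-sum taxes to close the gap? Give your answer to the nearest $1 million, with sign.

−$618 million

MPC = 1 − MPS = 1 − 0.39 = 0.61.
Spending multiplier = 1/(1 − c + m) = 1/(1 − 0.61 + 0.37) = 1/0.76 ≈ 1.316.
Tax multiplier = −c·k = −0.61/0.76 ≈ −0.803. Need ΔY = +$496 million, so ΔT = ΔY/(−c·k) = −(+$496 million) × 0.76 / 0.61 ≈ −$618 million.
The government should cut lump-sum taxes by $618 million.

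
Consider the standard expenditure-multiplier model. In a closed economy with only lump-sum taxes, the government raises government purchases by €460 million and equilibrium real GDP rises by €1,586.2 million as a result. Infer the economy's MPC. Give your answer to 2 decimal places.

0.71

Implied spending multiplier k = ΔY/ΔG = 1,586.2/460 ≈ 3.4483.
Since k = 1/(1 − MPC), MPC = 1 − 1/k = 1 − ΔG/ΔY = 1 − 460/1,586.2 ≈ 0.71.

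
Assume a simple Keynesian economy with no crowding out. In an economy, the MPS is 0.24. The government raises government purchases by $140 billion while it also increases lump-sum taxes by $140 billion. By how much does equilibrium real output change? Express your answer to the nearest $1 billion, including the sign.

MPC = 1 − MPS = 1 − 0.24 = 0.76.
Expenditure multiplier = 1/(1 − MPC) = 1/(1 − 0.76) = 1/0.24 ≈ 4.167.
ΔG contributes k·ΔG = (+$140 billion) / 0.24 ≈ +$583.3 billion.
ΔT of +$140 billion changes first-round spending by −c·ΔT = −$106.4 billion, contributing k·(−c·ΔT) = (−$106.4 billion) / 0.24 ≈ −$443.3 billion.
With ΔG = ΔT and no other leakages, the balanced-budget multiplier is 1, so ΔY = ΔG = +$140 billion.

+$140 billion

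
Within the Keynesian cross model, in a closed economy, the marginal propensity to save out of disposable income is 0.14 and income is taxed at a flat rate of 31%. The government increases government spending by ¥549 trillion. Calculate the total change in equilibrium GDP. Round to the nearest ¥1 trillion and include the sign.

MPC = 1 − MPS = 1 − 0.14 = 0.86.
Expenditure multiplier = 1/(1 − c(1−t)) = 1/(1 − 0.86×0.69) = 1/0.4066 ≈ 2.459.
ΔY = k × ΔG = (+¥549 trillion) / 0.4066 ≈ +¥1,350 trillion.

+¥1,350 trillion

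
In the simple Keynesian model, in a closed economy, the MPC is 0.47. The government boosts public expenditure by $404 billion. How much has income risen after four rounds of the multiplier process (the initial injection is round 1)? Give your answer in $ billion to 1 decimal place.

$725.1 billion

Round 1 adds ΔG = $404 billion; each later round is MPC = 0.47 times the previous.
After 4 rounds: 404 + 189.88 + 89.2436 + 41.944492 = ΔG·(1 − c^4)/(1 − c) = 404 × (1 − 0.04879681)/0.53 ≈ $725.1 billion.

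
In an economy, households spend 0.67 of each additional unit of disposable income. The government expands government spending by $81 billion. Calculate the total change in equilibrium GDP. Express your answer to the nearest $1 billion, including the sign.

+$245 billion

Spending multiplier = 1/(1 − MPC) = 1/(1 − 0.67) = 1/0.33 ≈ 3.03.
ΔY = k × ΔG = (+$81 billion) / 0.33 ≈ +$245 billion.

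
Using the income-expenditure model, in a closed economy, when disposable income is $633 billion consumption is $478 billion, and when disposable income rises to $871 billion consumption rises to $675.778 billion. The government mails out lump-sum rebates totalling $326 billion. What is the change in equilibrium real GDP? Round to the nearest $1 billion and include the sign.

+$1,603 billion

MPC = ΔC/ΔYd = (675.778 − 478)/(871 − 633) = 197.778/238 = 0.831.
A lump-sum tax change of −$326 billion shifts disposable income by +$326 billion; first-round consumption changes by −c × ΔT = −0.831 × (−$326 billion) = +$270.906 billion.
Expenditure multiplier = 1/(1 − MPC) = 1/(1 − 0.831) = 1/0.169 ≈ 5.917.
The tax multiplier is −c × k ≈ −4.917, so ΔY = k × (−c·ΔT) = (+$270.906 billion) / 0.169 ≈ +$1,603 billion.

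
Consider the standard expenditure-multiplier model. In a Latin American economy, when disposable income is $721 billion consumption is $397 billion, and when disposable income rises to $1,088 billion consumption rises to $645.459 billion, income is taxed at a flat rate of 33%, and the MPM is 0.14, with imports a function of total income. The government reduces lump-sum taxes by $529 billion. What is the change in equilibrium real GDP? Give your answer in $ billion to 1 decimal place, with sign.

MPC = ΔC/ΔYd = (645.459 − 397)/(1,088 − 721) = 248.459/367 = 0.677.
A lump-sum tax change of −$529 billion shifts disposable income by +$529 billion; first-round consumption changes by −c × ΔT = −0.677 × (−$529 billion) = +$358.133 billion.
Expenditure multiplier = 1/(1 − c(1−t) + m) = 1/(1 − 0.677×0.67 + 0.14) = 1/0.68641 ≈ 1.457.
The tax multiplier is −c × k ≈ −0.986, so ΔY = k × (−c·ΔT) = (+$358.133 billion) / 0.68641 ≈ +$521.7 billion.

+$521.7 billion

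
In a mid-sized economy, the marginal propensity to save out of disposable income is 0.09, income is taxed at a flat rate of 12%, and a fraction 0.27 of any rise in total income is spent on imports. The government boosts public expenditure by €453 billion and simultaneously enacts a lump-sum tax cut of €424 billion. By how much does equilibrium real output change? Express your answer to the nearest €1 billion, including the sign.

MPC = 1 − MPS = 1 − 0.09 = 0.91.
Expenditure multiplier = 1/(1 − c(1−t) + m) = 1/(1 − 0.91×0.88 + 0.27) = 1/0.4692 ≈ 2.131.
ΔG contributes k·ΔG = (+€453 billion) / 0.4692 ≈ +€965.5 billion.
ΔT of −€424 billion changes first-round spending by −c·ΔT = +€385.84 billion, contributing k·(−c·ΔT) = (+€385.84 billion) / 0.4692 ≈ +€822.3 billion.
Net ΔY = k(ΔG − c·ΔT) = (+€838.84 billion) / 0.4692 ≈ +€1,788 billion.

+€1,788 billion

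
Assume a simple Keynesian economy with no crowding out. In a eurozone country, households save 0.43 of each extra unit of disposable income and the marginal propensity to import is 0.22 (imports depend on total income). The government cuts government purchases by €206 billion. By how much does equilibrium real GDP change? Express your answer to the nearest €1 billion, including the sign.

MPC = 1 − MPS = 1 − 0.43 = 0.57.
Spending multiplier = 1/(1 − c + m) = 1/(1 − 0.57 + 0.22) = 1/0.65 ≈ 1.538.
ΔY = k × ΔG = (−€206 billion) / 0.65 ≈ −€317 billion.

−€317 billion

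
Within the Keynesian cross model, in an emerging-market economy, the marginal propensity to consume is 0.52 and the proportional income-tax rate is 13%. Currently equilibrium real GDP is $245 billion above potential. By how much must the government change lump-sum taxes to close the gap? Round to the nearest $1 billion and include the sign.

+$258 billion

Spending multiplier = 1/(1 − c(1−t)) = 1/(1 − 0.52×0.87) = 1/0.5476 ≈ 1.826.
Tax multiplier = −c·k = −0.52/0.5476 ≈ −0.95. Need ΔY = −$245 billion, so ΔT = ΔY/(−c·k) = −(−$245 billion) × 0.5476 / 0.52 ≈ +$258 billion.
The government should raise lump-sum taxes by $258 billion.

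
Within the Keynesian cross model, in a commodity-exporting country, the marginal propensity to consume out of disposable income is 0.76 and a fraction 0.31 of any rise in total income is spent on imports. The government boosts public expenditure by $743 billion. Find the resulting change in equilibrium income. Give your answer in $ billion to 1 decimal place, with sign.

Expenditure multiplier = 1/(1 − c + m) = 1/(1 − 0.76 + 0.31) = 1/0.55 ≈ 1.818.
ΔY = k × ΔG = (+$743 billion) / 0.55 ≈ +$1,350.9 billion.

+$1,350.9 billion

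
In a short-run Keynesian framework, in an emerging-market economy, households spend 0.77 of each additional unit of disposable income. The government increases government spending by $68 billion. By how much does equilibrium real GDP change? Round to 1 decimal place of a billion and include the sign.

Expenditure multiplier = 1/(1 − MPC) = 1/(1 − 0.77) = 1/0.23 ≈ 4.348.
ΔY = k × ΔG = (+$68 billion) / 0.23 ≈ +$295.7 billion.

+$295.7 billion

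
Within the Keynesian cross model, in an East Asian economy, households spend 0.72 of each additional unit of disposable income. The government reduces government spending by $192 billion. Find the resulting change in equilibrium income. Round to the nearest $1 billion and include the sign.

Government-spending multiplier = 1/(1 − MPC) = 1/(1 − 0.72) = 1/0.28 ≈ 3.571.
ΔY = k × ΔG = (−$192 billion) / 0.28 ≈ −$686 billion.

−$686 billion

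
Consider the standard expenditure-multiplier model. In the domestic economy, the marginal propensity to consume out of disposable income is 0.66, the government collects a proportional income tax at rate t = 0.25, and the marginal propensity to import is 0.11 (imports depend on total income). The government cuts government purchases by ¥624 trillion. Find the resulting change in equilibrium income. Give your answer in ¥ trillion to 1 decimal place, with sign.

Expenditure multiplier = 1/(1 − c(1−t) + m) = 1/(1 − 0.66×0.75 + 0.11) = 1/0.615 ≈ 1.626.
ΔY = k × ΔG = (−¥624 trillion) / 0.615 ≈ −¥1,014.6 trillion.

−¥1,014.6 trillion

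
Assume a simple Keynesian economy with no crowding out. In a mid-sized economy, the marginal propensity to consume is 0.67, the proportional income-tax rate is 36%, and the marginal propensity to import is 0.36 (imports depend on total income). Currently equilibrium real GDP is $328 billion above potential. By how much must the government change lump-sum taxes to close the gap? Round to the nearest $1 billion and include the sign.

+$456 billion

Spending multiplier = 1/(1 − c(1−t) + m) = 1/(1 − 0.67×0.64 + 0.36) = 1/0.9312 ≈ 1.074.
Tax multiplier = −c·k = −0.67/0.9312 ≈ −0.72. Need ΔY = −$328 billion, so ΔT = ΔY/(−c·k) = −(−$328 billion) × 0.9312 / 0.67 ≈ +$456 billion.
The government should raise lump-sum taxes by $456 billion.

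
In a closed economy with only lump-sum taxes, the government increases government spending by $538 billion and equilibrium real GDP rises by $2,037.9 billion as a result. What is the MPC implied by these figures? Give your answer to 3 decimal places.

Implied spending multiplier k = ΔY/ΔG = 2,037.9/538 ≈ 3.7879.
Since k = 1/(1 − MPC), MPC = 1 − 1/k = 1 − ΔG/ΔY = 1 − 538/2,037.9 ≈ 0.736.

0.736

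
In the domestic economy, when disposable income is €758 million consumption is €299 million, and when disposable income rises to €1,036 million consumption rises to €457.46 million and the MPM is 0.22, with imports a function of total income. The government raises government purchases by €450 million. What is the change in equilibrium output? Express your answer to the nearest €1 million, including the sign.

+€692 million

MPC = ΔC/ΔYd = (457.46 − 299)/(1,036 − 758) = 158.46/278 = 0.57.
Government-spending multiplier = 1/(1 − c + m) = 1/(1 − 0.57 + 0.22) = 1/0.65 ≈ 1.538.
ΔY = k × ΔG = (+€450 million) / 0.65 ≈ +€692 million.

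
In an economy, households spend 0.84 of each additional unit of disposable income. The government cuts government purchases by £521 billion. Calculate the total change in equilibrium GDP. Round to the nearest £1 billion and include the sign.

Government-spending multiplier = 1/(1 − MPC) = 1/(1 − 0.84) = 1/0.16 = 6.25.
ΔY = k × ΔG = (−£521 billion) / 0.16 ≈ −£3,256 billion.

−£3,256 billion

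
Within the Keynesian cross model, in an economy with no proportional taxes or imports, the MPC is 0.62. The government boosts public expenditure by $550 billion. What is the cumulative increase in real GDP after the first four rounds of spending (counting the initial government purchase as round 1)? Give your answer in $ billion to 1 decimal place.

$1,233.5 billion

Round 1 adds ΔG = $550 billion; each later round is MPC = 0.62 times the previous.
After 4 rounds: 550 + 341 + 211.42 + 131.0804 = ΔG·(1 − c^4)/(1 − c) = 550 × (1 − 0.14776336)/0.38 ≈ $1,233.5 billion.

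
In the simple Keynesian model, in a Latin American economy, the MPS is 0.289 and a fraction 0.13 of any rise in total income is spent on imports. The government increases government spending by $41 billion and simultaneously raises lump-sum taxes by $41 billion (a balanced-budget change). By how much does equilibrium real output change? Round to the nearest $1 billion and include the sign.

+$28 billion

MPC = 1 − MPS = 1 − 0.289 = 0.711.
Expenditure multiplier = 1/(1 − c + m) = 1/(1 − 0.711 + 0.13) = 1/0.419 ≈ 2.387.
ΔG contributes k·ΔG = (+$41 billion) / 0.419 ≈ +$97.9 billion.
ΔT of +$41 billion changes first-round spending by −c·ΔT = −$29.151 billion, contributing k·(−c·ΔT) = (−$29.151 billion) / 0.419 ≈ −$69.6 billion.
Net ΔY = k(ΔG − c·ΔT) = (+$11.849 billion) / 0.419 ≈ +$28 billion.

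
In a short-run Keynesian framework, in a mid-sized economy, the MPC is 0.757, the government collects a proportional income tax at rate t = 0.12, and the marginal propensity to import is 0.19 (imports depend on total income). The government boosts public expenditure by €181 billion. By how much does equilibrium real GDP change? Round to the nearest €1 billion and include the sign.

Expenditure multiplier = 1/(1 − c(1−t) + m) = 1/(1 − 0.757×0.88 + 0.19) = 1/0.52384 ≈ 1.909.
ΔY = k × ΔG = (+€181 billion) / 0.52384 ≈ +€346 billion.

+€346 billion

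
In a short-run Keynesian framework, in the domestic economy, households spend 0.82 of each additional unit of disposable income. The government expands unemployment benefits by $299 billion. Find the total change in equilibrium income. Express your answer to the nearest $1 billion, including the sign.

The transfer change shifts disposable income by +$299 billion, so first-round consumption changes by c·ΔTR = 0.82 × (+$299 billion) = +$245.18 billion.
Expenditure multiplier = 1/(1 − MPC) = 1/(1 − 0.82) = 1/0.18 ≈ 5.556.
The transfer multiplier is c × k ≈ 4.556, so ΔY = k × (c·ΔTR) = (+$245.18 billion) / 0.18 ≈ +$1,362 billion.

+$1,362 billion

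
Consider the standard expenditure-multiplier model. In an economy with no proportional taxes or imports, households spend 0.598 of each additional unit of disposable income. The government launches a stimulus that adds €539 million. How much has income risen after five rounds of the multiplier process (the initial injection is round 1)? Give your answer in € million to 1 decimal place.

Round 1 adds ΔG = €539 million; each later round is MPC = 0.598 times the previous.
After 5 rounds: 539 + 322.322 + 192.748556 + 115.263636488 + 68.927654619824 = ΔG·(1 − c^5)/(1 − c) = 539 × (1 − 0.076472611247968)/0.402 ≈ €1,238.3 million.

€1,238.3 million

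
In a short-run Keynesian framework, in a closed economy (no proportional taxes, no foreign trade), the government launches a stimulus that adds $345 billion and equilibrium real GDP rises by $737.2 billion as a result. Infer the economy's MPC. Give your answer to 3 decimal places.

0.532

Implied spending multiplier k = ΔY/ΔG = 737.2/345 ≈ 2.1368.
Since k = 1/(1 − MPC), MPC = 1 − 1/k = 1 − ΔG/ΔY = 1 − 345/737.2 ≈ 0.532.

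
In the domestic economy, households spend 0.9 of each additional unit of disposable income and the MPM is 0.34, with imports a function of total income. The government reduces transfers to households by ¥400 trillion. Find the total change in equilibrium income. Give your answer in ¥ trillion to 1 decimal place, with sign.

−¥818.2 trillion

The transfer change shifts disposable income by −¥400 trillion, so first-round consumption changes by c·ΔTR = 0.9 × (−¥400 trillion) = −¥360 trillion.
Expenditure multiplier = 1/(1 − c + m) = 1/(1 − 0.9 + 0.34) = 1/0.44 ≈ 2.273.
The transfer multiplier is c × k ≈ 2.045, so ΔY = k × (c·ΔTR) = (−¥360 trillion) / 0.44 ≈ −¥818.2 trillion.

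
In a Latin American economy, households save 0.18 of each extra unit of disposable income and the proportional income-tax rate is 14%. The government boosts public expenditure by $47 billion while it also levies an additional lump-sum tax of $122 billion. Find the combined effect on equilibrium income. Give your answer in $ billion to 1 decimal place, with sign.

MPC = 1 − MPS = 1 − 0.18 = 0.82.
Expenditure multiplier = 1/(1 − c(1−t)) = 1/(1 − 0.82×0.86) = 1/0.2948 ≈ 3.392.
ΔG contributes k·ΔG = (+$47 billion) / 0.2948 ≈ +$159.4 billion.
ΔT of +$122 billion changes first-round spending by −c·ΔT = −$100.04 billion, contributing k·(−c·ΔT) = (−$100.04 billion) / 0.2948 ≈ −$339.3 billion.
Net ΔY = k(ΔG − c·ΔT) = (−$53.04 billion) / 0.2948 ≈ −$179.9 billion.

−$179.9 billion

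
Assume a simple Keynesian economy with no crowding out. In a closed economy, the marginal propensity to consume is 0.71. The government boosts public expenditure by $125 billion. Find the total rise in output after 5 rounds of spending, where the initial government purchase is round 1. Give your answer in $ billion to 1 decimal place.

Round 1 adds ΔG = $125 billion; each later round is MPC = 0.71 times the previous.
After 5 rounds: 125 + 88.75 + 63.0125 + 44.738875 + 31.76460125 = ΔG·(1 − c^5)/(1 − c) = 125 × (1 − 0.1804229351)/0.29 ≈ $353.3 billion.

$353.3 billion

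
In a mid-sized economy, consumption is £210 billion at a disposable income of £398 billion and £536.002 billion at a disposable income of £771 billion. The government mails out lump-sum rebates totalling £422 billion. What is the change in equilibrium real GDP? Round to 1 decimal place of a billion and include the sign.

+£2,927.2 billion

MPC = ΔC/ΔYd = (536.002 − 210)/(771 − 398) = 326.002/373 = 0.874.
A lump-sum tax change of −£422 billion shifts disposable income by +£422 billion; first-round consumption changes by −c × ΔT = −0.874 × (−£422 billion) = +£368.828 billion.
Expenditure multiplier = 1/(1 − MPC) = 1/(1 − 0.874) = 1/0.126 ≈ 7.937.
The tax multiplier is −c × k ≈ −6.937, so ΔY = k × (−c·ΔT) = (+£368.828 billion) / 0.126 ≈ +£2,927.2 billion.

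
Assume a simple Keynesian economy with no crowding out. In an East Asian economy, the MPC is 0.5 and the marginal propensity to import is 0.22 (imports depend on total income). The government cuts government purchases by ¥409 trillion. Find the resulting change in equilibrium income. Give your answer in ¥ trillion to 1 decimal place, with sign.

−¥568.1 trillion

Expenditure multiplier = 1/(1 − c + m) = 1/(1 − 0.5 + 0.22) = 1/0.72 ≈ 1.389.
ΔY = k × ΔG = (−¥409 trillion) / 0.72 ≈ −¥568.1 trillion.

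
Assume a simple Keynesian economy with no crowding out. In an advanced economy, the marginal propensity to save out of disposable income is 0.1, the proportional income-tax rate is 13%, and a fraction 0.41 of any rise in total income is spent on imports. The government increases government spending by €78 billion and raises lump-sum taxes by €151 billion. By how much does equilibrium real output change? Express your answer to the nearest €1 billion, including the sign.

MPC = 1 − MPS = 1 − 0.1 = 0.9.
Expenditure multiplier = 1/(1 − c(1−t) + m) = 1/(1 − 0.9×0.87 + 0.41) = 1/0.627 ≈ 1.595.
ΔG contributes k·ΔG = (+€78 billion) / 0.627 ≈ +€124.4 billion.
ΔT of +€151 billion changes first-round spending by −c·ΔT = −€135.9 billion, contributing k·(−c·ΔT) = (−€135.9 billion) / 0.627 ≈ −€216.7 billion.
Net ΔY = k(ΔG − c·ΔT) = (−€57.9 billion) / 0.627 ≈ −€92 billion.

−€92 billion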